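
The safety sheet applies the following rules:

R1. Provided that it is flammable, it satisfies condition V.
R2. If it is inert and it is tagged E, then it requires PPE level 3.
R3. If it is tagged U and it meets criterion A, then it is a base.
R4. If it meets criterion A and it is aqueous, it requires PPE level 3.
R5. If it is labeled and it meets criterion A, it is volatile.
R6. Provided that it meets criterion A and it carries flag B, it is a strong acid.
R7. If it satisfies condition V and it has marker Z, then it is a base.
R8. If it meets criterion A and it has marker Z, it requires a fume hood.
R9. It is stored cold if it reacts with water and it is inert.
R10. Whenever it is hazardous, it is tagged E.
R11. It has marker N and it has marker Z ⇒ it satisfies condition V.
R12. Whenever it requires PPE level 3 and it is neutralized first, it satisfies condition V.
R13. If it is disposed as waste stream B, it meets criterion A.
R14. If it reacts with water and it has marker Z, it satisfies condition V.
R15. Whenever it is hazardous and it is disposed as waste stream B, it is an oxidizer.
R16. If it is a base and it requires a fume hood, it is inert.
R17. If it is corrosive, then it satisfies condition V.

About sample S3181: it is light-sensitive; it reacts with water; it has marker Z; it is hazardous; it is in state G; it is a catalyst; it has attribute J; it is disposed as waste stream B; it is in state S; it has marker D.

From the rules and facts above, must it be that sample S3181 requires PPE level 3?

By R10 (it is hazardous): it is tagged E.
By R13 (it is disposed as waste stream B): it meets criterion A.
By R14 (it reacts with water, it has marker Z): it satisfies condition V.
By R7 (it satisfies condition V, it has marker Z): it is a base.
By R8 (it meets criterion A, it has marker Z): it requires a fume hood.
By R16 (it is a base, it requires a fume hood): it is inert.
By R2 (it is inert, it is tagged E): it requires PPE level 3.

Yes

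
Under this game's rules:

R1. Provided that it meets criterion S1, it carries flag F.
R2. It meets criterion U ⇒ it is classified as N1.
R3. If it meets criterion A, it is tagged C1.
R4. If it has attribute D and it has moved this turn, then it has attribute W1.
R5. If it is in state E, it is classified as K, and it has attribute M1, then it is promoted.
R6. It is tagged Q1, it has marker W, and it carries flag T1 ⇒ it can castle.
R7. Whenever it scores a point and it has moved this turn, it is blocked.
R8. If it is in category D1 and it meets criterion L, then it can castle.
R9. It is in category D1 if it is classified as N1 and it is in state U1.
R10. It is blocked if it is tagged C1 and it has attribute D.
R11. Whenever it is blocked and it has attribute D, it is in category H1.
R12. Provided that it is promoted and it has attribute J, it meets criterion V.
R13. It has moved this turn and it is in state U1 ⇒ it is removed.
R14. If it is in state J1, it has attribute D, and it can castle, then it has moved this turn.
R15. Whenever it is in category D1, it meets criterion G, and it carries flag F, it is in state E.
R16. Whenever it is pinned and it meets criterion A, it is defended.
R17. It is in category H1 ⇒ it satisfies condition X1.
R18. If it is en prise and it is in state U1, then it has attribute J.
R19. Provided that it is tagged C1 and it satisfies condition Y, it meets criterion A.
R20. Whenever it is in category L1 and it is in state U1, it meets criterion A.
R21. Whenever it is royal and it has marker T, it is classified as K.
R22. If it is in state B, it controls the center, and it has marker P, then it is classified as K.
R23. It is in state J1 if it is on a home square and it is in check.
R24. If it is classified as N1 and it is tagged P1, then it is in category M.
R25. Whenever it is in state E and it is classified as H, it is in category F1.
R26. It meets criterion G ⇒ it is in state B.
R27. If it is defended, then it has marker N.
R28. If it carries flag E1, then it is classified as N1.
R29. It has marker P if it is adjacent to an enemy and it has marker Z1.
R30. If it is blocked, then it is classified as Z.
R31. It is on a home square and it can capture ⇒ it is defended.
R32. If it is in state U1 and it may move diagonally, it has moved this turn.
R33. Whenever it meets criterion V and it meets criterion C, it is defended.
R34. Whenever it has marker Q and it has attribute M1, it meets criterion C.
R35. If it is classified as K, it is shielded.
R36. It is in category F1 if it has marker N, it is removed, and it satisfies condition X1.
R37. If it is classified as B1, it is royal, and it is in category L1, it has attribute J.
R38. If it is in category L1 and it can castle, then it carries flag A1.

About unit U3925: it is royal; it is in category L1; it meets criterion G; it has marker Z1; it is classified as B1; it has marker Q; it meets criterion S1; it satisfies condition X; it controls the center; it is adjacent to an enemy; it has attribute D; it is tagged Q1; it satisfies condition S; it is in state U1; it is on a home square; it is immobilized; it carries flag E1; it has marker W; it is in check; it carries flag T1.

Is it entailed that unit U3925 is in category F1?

Forward chaining from the given facts derives: carries flag F, can castle, meets criterion A, is in state J1, is in state B, is classified as N1, has marker P, has attribute J, carries flag A1, is tagged C1, is in category D1, is blocked, is in category H1, has moved this turn, is in state E, satisfies condition X1, is classified as K, is classified as Z, is shielded, has attribute W1, is removed.
Rules concluding "it is in category F1": R25 needs "it is classified as H"; R36 needs "it has marker N" — none of these are established.

No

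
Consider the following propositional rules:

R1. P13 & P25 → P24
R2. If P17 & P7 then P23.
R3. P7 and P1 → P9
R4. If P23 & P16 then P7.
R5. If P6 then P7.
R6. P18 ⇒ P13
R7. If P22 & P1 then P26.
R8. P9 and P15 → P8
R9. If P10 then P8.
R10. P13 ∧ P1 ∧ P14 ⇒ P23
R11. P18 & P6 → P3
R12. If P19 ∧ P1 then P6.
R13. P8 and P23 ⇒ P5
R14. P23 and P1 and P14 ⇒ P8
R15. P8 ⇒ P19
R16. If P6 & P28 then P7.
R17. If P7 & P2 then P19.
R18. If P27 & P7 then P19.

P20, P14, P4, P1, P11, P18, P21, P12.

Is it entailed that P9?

Yes

P13  (by R6: P18)
P23  (by R10: P13, P1, P14)
P8  (by R14: P23, P1, P14)
P19  (by R15: P8)
P6  (by R12: P19, P1)
P7  (by R5: P6)
P9  (by R3: P7, P1)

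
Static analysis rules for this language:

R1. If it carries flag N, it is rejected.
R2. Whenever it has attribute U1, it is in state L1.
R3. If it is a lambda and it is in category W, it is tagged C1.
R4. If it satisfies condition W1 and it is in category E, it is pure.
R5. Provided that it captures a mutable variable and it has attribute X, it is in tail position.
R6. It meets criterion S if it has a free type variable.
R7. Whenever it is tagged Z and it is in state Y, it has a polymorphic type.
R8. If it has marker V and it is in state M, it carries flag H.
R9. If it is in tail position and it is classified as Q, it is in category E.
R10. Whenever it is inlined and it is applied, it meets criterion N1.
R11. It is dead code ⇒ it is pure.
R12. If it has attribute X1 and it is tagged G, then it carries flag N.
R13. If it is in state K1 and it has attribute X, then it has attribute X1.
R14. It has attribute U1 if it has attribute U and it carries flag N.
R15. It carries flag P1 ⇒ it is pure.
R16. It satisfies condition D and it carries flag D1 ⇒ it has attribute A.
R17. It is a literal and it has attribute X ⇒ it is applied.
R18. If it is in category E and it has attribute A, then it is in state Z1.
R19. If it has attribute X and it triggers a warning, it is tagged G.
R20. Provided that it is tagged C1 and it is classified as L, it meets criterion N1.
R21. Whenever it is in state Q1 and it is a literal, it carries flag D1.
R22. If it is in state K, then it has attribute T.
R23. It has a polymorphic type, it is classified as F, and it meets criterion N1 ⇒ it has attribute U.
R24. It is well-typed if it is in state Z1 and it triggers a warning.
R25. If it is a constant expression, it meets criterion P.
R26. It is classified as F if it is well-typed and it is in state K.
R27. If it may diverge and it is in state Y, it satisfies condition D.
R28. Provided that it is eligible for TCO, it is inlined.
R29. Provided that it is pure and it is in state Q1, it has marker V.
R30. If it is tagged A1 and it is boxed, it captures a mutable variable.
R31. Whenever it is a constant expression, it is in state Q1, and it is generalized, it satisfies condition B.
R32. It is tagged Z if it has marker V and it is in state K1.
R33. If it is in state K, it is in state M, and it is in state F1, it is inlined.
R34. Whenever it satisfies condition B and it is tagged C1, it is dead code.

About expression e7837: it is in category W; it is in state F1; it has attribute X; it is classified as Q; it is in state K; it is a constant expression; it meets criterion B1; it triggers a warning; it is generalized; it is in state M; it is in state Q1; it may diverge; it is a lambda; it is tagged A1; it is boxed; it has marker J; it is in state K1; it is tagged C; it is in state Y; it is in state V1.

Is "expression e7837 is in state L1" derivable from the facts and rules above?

Forward chaining from the given facts derives: is tagged C1, has attribute X1, is tagged G, has attribute T, meets criterion P, satisfies condition D, captures a mutable variable, satisfies condition B, is inlined, is dead code, is in tail position, is in category E, is pure, carries flag N, has marker V, is tagged Z, is rejected, has a polymorphic type, carries flag H.
The only rule concluding "it is in state L1" is R2, which needs "it has attribute U1"; that is never established.

No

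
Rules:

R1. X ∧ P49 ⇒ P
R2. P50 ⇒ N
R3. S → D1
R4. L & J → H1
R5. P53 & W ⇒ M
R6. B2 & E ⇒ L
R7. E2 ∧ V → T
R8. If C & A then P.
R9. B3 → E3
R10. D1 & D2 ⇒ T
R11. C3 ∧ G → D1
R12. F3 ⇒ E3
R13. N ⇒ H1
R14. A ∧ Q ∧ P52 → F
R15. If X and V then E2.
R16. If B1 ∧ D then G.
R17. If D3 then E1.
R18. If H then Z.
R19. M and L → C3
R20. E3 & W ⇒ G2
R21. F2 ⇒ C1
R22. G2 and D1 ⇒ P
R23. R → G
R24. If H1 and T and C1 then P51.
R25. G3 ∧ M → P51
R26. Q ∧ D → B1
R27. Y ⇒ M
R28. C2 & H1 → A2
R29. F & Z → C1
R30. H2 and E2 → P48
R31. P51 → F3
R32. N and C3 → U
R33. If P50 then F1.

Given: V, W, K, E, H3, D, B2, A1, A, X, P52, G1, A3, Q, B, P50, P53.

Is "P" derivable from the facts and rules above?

Forward chaining from the given facts derives: N, M, L, H1, F, E2, C3, B1, U, F1, T, G, D1.
Rules concluding P: R1 needs P49; R8 needs C; R22 needs G2 — none of these are established.

No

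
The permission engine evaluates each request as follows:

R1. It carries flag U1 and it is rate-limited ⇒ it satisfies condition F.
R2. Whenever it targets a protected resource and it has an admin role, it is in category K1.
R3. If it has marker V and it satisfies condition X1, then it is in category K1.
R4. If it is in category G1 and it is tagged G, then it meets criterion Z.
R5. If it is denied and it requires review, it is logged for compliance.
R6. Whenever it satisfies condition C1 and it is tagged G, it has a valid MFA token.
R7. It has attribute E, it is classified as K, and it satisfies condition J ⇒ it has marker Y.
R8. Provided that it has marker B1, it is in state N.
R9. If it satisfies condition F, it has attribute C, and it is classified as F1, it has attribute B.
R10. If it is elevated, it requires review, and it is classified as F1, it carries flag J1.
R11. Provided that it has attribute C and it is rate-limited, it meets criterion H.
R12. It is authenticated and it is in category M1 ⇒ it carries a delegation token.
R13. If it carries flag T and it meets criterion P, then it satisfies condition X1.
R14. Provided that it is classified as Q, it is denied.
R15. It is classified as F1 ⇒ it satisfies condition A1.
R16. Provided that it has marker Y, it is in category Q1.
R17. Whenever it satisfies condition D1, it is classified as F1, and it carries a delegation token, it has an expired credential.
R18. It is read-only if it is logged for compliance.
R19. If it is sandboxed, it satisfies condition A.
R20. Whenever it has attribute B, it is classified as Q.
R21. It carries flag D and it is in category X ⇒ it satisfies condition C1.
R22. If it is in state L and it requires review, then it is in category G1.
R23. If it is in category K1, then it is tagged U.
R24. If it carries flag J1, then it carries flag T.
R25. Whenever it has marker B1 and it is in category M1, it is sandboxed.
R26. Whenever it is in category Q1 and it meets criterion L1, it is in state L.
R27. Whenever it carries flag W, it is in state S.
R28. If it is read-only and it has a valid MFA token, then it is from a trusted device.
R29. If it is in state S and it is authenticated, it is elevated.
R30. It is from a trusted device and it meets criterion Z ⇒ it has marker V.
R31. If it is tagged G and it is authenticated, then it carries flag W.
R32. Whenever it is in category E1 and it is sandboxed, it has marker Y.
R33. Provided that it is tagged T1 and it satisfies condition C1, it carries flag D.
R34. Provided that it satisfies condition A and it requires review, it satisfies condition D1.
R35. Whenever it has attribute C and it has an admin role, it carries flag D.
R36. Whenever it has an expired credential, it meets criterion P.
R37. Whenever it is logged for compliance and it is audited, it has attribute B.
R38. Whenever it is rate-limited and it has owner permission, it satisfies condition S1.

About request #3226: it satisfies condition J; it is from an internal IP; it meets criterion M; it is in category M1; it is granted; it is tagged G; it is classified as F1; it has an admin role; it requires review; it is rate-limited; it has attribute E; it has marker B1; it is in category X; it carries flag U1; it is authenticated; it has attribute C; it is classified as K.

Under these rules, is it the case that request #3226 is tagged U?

No

Forward chaining from the given facts derives: satisfies condition F, has marker Y, is in state N, has attribute B, meets criterion H, carries a delegation token, satisfies condition A1, is in category Q1, is classified as Q, is sandboxed, carries flag W, carries flag D, is denied, satisfies condition A, satisfies condition C1, is in state S, is elevated, satisfies condition D1, is logged for compliance, has a valid MFA token, carries flag J1, has an expired credential, is read-only, carries flag T, is from a trusted device, meets criterion P, satisfies condition X1.
The only rule concluding "it is tagged U" is R23, which needs "it is in category K1"; that is never established.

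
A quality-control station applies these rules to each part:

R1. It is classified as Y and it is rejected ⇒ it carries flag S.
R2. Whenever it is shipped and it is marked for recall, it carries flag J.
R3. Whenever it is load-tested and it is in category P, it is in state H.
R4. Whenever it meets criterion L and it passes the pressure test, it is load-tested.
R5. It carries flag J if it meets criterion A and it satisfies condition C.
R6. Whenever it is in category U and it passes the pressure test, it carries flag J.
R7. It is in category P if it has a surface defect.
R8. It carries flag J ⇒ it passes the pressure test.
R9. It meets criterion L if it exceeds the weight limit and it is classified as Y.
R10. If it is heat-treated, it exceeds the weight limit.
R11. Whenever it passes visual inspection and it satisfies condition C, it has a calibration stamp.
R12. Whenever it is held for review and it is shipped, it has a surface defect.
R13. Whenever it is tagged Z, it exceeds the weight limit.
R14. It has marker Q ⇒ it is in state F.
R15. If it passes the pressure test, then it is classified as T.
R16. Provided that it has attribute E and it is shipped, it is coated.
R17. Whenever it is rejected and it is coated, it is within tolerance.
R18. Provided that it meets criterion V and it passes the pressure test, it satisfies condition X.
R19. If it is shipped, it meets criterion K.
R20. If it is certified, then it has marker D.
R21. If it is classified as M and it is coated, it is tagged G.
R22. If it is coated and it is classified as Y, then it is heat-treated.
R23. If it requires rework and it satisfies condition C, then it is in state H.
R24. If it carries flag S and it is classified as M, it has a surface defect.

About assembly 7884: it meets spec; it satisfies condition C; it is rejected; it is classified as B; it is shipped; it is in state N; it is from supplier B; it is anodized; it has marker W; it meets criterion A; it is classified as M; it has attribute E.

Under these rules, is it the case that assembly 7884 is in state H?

Forward chaining from the given facts derives: carries flag J, passes the pressure test, is classified as T, is coated, is within tolerance, meets criterion K, is tagged G.
Rules concluding "it is in state H": R3 needs "it is load-tested"; R23 needs "it requires rework" — none of these are established.

No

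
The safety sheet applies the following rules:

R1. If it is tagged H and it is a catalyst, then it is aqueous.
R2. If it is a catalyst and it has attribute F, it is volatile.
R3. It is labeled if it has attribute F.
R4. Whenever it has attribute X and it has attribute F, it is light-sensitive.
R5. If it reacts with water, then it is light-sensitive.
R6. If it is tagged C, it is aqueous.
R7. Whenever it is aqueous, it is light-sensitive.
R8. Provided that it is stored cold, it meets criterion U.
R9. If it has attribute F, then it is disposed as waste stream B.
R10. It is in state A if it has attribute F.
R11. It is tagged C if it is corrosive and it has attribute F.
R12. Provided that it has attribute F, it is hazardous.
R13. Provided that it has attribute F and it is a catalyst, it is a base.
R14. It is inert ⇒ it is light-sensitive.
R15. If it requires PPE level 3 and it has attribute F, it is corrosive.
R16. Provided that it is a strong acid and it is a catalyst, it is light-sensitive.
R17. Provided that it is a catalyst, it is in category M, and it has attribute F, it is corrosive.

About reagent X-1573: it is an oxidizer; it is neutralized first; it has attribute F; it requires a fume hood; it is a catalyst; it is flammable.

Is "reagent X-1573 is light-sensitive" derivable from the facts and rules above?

Forward chaining from the given facts derives: is volatile, is labeled, is disposed as waste stream B, is in state A, is hazardous, is a base.
Rules concluding "it is light-sensitive": R4 needs "it has attribute X"; R5 needs "it reacts with water"; R7 needs "it is aqueous"; R14 needs "it is inert"; R16 needs "it is a strong acid" — none of these are established.

No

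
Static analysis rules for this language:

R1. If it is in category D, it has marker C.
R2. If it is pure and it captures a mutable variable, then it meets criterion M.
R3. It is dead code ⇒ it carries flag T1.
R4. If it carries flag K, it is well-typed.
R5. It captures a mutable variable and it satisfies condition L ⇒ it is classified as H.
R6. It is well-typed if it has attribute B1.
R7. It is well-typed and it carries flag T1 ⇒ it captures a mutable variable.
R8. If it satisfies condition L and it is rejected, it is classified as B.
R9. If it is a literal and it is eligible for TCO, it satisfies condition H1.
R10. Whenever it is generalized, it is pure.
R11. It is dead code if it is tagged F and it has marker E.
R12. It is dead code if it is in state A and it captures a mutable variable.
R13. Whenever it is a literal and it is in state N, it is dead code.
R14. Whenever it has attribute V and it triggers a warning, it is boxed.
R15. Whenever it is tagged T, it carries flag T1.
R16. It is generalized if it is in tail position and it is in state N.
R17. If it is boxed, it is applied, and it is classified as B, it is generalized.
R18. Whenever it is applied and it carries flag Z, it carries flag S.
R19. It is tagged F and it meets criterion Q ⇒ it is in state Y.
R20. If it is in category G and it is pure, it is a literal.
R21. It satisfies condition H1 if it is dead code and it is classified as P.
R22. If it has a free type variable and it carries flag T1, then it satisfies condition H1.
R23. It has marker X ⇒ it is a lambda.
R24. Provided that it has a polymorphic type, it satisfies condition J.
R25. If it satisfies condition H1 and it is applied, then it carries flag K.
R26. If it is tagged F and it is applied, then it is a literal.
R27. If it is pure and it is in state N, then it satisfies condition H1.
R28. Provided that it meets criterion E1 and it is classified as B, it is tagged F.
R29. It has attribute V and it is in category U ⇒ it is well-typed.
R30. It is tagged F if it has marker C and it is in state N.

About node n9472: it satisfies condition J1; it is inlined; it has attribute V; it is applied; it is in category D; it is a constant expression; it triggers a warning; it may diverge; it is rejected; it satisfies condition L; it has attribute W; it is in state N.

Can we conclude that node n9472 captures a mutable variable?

Yes

By R1 (it is in category D): it has marker C.
By R8 (it satisfies condition L, it is rejected): it is classified as B.
By R14 (it has attribute V, it triggers a warning): it is boxed.
By R17 (it is boxed, it is applied, it is classified as B): it is generalized.
By R30 (it has marker C, it is in state N): it is tagged F.
By R10 (it is generalized): it is pure.
By R26 (it is tagged F, it is applied): it is a literal.
By R27 (it is pure, it is in state N): it satisfies condition H1.
By R13 (it is a literal, it is in state N): it is dead code.
By R25 (it satisfies condition H1, it is applied): it carries flag K.
By R3 (it is dead code): it carries flag T1.
By R4 (it carries flag K): it is well-typed.
By R7 (it is well-typed, it carries flag T1): it captures a mutable variable.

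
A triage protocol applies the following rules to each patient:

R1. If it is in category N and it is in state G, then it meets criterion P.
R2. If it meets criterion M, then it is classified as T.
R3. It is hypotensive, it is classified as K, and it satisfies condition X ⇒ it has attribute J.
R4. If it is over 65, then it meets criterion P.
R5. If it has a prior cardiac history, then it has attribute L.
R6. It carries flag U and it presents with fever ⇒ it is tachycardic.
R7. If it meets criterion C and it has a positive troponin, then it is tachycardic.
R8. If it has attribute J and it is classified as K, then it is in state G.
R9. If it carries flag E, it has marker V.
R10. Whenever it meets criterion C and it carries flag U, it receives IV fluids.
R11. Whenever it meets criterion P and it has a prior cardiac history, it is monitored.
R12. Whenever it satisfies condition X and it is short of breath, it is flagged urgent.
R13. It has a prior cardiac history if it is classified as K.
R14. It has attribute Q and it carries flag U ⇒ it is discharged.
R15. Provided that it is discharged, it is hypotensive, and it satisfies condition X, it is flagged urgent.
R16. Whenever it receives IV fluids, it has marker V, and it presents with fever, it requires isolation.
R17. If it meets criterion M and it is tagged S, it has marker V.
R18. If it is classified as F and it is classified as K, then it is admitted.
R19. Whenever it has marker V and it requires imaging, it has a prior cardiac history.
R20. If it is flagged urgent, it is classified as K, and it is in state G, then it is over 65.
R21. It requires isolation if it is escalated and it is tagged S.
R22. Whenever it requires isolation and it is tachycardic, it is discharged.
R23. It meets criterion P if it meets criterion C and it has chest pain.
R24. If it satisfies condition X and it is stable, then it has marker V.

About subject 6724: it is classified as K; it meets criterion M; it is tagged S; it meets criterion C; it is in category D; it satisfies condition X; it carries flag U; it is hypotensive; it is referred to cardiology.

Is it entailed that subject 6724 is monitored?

No

Forward chaining from the given facts derives: is classified as T, has attribute J, is in state G, receives IV fluids, has a prior cardiac history, has marker V, has attribute L.
The only rule concluding "it is monitored" is R11, which needs "it meets criterion P"; that is never established.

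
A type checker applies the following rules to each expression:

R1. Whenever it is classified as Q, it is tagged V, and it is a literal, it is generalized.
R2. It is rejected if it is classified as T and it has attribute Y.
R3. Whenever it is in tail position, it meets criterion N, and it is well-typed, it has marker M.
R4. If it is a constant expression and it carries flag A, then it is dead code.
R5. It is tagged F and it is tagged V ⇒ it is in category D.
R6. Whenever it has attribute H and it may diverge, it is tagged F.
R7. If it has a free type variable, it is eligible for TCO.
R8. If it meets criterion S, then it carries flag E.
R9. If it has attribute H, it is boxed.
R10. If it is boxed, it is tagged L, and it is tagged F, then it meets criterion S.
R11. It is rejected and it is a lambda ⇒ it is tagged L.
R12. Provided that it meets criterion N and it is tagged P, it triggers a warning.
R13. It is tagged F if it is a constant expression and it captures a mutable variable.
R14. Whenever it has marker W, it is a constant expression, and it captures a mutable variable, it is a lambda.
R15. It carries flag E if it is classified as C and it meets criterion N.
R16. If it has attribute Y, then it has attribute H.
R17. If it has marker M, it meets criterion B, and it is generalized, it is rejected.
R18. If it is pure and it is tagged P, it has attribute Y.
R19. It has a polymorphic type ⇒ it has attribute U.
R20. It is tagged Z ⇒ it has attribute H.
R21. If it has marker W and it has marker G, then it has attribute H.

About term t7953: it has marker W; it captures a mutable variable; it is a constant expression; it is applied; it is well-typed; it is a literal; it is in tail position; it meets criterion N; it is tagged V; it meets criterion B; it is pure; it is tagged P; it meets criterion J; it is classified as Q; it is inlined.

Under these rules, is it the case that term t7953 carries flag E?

Yes

By R1 (it is classified as Q, it is tagged V, it is a literal): it is generalized.
By R3 (it is in tail position, it meets criterion N, it is well-typed): it has marker M.
By R13 (it is a constant expression, it captures a mutable variable): it is tagged F.
By R14 (it has marker W, it is a constant expression, it captures a mutable variable): it is a lambda.
By R17 (it has marker M, it meets criterion B, it is generalized): it is rejected.
By R18 (it is pure, it is tagged P): it has attribute Y.
By R11 (it is rejected, it is a lambda): it is tagged L.
By R16 (it has attribute Y): it has attribute H.
By R9 (it has attribute H): it is boxed.
By R10 (it is boxed, it is tagged L, it is tagged F): it meets criterion S.
By R8 (it meets criterion S): it carries flag E.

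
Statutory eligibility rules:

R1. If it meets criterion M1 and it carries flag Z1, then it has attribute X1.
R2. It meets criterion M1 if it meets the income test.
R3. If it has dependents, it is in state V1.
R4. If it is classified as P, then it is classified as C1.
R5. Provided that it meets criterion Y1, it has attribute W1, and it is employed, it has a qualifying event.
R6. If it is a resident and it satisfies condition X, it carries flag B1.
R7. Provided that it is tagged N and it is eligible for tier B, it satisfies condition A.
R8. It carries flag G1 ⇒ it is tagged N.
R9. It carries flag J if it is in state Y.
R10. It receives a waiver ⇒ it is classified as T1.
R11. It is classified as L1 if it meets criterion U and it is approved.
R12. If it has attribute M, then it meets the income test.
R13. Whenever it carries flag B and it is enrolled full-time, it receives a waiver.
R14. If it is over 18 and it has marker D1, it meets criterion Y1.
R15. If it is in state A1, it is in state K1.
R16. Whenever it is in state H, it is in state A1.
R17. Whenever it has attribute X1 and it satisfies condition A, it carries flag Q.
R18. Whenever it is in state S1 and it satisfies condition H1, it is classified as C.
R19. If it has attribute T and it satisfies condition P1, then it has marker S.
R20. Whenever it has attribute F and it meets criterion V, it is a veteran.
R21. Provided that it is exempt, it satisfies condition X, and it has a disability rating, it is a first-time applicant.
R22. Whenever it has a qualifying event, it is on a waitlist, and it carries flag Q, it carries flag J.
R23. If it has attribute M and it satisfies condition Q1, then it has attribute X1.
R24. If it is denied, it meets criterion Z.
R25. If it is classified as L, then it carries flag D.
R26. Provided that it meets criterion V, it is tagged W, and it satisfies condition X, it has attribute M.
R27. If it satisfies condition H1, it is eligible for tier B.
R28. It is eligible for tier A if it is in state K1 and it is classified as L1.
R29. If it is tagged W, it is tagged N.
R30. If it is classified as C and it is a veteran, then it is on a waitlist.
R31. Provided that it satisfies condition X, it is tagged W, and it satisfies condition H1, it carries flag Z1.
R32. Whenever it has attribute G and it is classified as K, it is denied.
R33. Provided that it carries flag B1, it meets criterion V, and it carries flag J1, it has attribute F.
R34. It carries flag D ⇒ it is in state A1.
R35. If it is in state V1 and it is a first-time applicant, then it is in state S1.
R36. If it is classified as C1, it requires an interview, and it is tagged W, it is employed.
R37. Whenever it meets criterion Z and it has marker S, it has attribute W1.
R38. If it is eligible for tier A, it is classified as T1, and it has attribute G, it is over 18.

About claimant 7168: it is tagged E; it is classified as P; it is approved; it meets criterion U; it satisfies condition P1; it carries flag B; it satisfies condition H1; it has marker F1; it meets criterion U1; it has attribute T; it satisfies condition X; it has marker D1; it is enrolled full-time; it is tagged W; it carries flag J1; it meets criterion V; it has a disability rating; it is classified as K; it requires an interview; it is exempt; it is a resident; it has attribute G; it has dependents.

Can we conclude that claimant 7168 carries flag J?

Forward chaining from the given facts derives: is in state V1, is classified as C1, carries flag B1, is classified as L1, receives a waiver, has marker S, is a first-time applicant, has attribute M, is eligible for tier B, is tagged N, carries flag Z1, is denied, has attribute F, is in state S1, is employed, satisfies condition A, is classified as T1, meets the income test, is classified as C, is a veteran, meets criterion Z, is on a waitlist, has attribute W1, meets criterion M1, has attribute X1, carries flag Q.
Rules concluding "it carries flag J": R9 needs "it is in state Y"; R22 needs "it has a qualifying event" — none of these are established.

No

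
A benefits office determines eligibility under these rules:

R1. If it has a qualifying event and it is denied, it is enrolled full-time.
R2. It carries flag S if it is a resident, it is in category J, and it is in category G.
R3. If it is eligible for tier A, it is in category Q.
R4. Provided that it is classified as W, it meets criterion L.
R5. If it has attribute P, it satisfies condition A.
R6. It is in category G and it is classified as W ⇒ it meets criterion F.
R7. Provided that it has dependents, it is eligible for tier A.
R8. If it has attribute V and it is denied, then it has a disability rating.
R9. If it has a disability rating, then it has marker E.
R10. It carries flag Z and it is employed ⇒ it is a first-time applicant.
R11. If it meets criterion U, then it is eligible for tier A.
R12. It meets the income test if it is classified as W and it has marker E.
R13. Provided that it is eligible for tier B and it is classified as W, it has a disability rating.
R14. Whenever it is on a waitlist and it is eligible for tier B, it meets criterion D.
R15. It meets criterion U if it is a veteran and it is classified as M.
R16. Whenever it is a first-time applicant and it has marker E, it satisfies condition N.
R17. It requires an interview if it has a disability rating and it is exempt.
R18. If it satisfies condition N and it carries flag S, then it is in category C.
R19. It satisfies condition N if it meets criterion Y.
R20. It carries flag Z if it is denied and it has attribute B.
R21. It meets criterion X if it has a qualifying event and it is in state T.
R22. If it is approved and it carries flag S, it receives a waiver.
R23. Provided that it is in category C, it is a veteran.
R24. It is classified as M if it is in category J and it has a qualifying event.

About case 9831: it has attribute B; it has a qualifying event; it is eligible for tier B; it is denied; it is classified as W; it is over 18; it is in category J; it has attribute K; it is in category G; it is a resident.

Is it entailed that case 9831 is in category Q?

No

Forward chaining from the given facts derives: is enrolled full-time, carries flag S, meets criterion L, meets criterion F, has a disability rating, carries flag Z, is classified as M, has marker E, meets the income test.
The only rule concluding "it is in category Q" is R3, which needs "it is eligible for tier A"; that is never established.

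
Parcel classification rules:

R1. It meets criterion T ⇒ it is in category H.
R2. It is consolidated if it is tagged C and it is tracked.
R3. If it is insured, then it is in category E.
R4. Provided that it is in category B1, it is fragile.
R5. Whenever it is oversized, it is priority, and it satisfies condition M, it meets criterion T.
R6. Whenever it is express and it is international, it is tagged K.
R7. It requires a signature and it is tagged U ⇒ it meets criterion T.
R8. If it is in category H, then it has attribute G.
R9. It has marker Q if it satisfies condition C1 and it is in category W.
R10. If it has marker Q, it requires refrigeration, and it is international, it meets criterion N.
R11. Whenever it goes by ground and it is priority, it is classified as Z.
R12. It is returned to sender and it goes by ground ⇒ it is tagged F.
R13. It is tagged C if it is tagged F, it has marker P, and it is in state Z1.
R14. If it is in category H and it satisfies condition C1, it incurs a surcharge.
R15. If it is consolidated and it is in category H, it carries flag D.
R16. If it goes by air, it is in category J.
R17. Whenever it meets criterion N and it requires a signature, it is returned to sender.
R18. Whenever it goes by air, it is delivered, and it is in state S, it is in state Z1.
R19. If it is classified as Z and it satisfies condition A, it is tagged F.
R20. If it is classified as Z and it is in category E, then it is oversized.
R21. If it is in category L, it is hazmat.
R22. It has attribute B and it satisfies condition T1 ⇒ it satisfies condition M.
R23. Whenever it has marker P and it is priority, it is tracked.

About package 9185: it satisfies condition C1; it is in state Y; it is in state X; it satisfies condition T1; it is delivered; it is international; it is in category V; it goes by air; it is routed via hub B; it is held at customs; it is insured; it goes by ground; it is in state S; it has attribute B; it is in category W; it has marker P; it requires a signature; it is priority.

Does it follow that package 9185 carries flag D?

No

Forward chaining from the given facts derives: is in category E, has marker Q, is classified as Z, is in category J, is in state Z1, is oversized, satisfies condition M, is tracked, meets criterion T, is in category H, has attribute G, incurs a surcharge.
The only rule concluding "it carries flag D" is R15, which needs "it is consolidated"; that is never established.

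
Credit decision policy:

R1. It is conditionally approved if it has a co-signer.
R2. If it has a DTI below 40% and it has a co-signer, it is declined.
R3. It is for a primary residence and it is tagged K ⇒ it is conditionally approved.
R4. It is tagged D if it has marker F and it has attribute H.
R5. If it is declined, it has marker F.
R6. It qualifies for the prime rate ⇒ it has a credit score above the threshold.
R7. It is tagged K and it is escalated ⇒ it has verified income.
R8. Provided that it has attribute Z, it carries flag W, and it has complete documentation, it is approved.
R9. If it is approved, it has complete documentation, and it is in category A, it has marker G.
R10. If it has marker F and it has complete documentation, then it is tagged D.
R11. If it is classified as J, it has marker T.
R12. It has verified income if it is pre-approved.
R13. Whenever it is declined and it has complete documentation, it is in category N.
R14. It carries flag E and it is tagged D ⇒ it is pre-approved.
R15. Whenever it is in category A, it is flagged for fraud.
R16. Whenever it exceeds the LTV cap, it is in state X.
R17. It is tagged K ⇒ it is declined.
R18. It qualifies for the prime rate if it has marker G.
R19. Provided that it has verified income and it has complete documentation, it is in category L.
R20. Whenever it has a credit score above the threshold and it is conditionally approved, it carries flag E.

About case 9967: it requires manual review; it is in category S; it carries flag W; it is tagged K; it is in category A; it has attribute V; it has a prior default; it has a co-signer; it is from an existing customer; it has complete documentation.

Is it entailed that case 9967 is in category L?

Forward chaining from the given facts derives: is conditionally approved, is flagged for fraud, is declined, has marker F, is tagged D, is in category N.
The only rule concluding "it is in category L" is R19, which needs "it has verified income"; that is never established.

No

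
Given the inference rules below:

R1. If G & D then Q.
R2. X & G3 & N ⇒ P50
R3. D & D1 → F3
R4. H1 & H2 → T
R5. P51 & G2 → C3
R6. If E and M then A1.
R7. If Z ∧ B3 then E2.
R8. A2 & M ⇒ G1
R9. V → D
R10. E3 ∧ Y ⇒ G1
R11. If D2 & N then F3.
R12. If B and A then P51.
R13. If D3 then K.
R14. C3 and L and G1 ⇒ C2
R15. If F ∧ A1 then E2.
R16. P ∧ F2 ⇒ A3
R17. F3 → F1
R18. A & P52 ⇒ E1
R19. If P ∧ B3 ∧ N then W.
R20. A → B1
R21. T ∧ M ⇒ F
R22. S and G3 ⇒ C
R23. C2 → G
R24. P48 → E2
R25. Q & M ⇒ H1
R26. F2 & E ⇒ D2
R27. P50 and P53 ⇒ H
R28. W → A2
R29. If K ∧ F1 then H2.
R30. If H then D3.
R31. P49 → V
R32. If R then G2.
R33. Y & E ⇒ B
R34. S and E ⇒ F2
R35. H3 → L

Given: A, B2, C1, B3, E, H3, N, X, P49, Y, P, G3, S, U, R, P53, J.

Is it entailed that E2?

Forward chaining from the given facts derives: P50, W, B1, C, H, A2, D3, V, G2, B, F2, L, D, P51, K, A3, D2, C3, F3, F1, H2.
Rules concluding E2: R7 needs Z; R15 needs F; R24 needs P48 — none of these are established.

No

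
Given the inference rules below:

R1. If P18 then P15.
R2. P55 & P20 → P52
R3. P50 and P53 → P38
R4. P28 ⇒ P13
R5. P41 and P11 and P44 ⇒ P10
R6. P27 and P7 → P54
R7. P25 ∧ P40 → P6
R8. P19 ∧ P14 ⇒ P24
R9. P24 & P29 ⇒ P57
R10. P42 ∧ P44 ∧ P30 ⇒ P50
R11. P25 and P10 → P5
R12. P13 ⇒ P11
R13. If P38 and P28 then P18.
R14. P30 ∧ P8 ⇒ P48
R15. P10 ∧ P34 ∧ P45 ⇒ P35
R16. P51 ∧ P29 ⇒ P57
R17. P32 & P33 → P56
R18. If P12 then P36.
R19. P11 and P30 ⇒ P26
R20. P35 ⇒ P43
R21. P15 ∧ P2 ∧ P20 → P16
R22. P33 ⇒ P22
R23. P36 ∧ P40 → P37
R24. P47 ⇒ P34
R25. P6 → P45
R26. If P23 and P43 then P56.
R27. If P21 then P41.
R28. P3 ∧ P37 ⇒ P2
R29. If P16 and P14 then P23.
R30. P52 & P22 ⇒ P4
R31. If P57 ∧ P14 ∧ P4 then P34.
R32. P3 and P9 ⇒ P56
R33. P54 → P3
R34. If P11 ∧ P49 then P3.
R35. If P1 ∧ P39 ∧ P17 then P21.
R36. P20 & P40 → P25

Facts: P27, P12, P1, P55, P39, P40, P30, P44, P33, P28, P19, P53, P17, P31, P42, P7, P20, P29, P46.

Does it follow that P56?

Forward chaining from the given facts derives: P52, P13, P54, P50, P11, P36, P26, P22, P37, P4, P3, P21, P25, P38, P6, P18, P45, P41, P2, P15, P10, P5, P16.
Rules concluding P56: R17 needs P32; R26 needs P23; R32 needs P9 — none of these are established.

No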